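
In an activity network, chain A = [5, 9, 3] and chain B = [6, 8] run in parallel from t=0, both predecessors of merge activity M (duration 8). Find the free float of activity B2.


ES(B2) = sum of predecessors on chain B = 6
EF(B2) = ES + duration = 6 + 8 = 14
Successor of B2 is M. ES(M) = max(sum(A), sum(B)) = max(17, 14) = 17
Free float = ES(successor) - EF(current) = 17 - 14 = 3

3


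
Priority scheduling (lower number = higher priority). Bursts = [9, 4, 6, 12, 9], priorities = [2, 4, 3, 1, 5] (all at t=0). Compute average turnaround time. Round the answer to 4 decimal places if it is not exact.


Sort by priority (ascending = highest first):
Order: [(1, 12), (2, 9), (3, 6), (4, 4), (5, 9)]
Completion times:
  Priority 1, burst=12, C=12
  Priority 2, burst=9, C=21
  Priority 3, burst=6, C=27
  Priority 4, burst=4, C=31
  Priority 5, burst=9, C=40
Average turnaround = 131/5 = 26.2

26.2


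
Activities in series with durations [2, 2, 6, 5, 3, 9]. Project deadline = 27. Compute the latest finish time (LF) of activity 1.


LF(activity 1) = deadline - sum of successor durations
Successors: activities 2 through 6 with durations [2, 6, 5, 3, 9]
Sum of successor durations = 25
LF = 27 - 25 = 2

2


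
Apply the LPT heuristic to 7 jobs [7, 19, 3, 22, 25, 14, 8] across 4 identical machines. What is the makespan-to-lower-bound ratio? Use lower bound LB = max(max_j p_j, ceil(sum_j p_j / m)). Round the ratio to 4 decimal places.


LPT order: [25, 22, 19, 14, 8, 7, 3]
Machine loads after assignment: [25, 25, 26, 22]
LPT makespan = 26
Lower bound = max(max_job, ceil(total/4)) = max(25, 25) = 25
Ratio = 26 / 25 = 1.04

1.04


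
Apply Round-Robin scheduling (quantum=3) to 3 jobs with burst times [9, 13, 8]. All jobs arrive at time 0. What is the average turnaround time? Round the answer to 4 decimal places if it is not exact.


Time quantum = 3
Execution trace:
  J1 runs 3 units, time = 3
  J2 runs 3 units, time = 6
  J3 runs 3 units, time = 9
  J1 runs 3 units, time = 12
  J2 runs 3 units, time = 15
  J3 runs 3 units, time = 18
  J1 runs 3 units, time = 21
  J2 runs 3 units, time = 24
  J3 runs 2 units, time = 26
  J2 runs 3 units, time = 29
  J2 runs 1 units, time = 30
Finish times: [21, 30, 26]
Average turnaround = 77/3 = 25.6667

25.6667


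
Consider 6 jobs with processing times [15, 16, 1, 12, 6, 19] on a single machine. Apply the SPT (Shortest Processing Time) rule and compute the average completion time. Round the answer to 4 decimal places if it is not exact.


Sort jobs by processing time (SPT order): [1, 6, 12, 15, 16, 19]
Compute completion times sequentially:
  Job 1: processing = 1, completes at 1
  Job 2: processing = 6, completes at 7
  Job 3: processing = 12, completes at 19
  Job 4: processing = 15, completes at 34
  Job 5: processing = 16, completes at 50
  Job 6: processing = 19, completes at 69
Sum of completion times = 180
Average completion time = 180/6 = 30.0

30.0


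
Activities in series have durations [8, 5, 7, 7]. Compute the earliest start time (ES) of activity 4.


Activity 4 starts after activities 1 through 3 complete.
Predecessor durations: [8, 5, 7]
ES = 8 + 5 + 7 = 20

20


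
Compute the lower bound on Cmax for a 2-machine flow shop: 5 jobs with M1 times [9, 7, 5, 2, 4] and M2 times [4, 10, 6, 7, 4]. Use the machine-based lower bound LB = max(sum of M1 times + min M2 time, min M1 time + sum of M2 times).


LB1 = sum(M1 times) + min(M2 times) = 27 + 4 = 31
LB2 = min(M1 times) + sum(M2 times) = 2 + 31 = 33
Lower bound = max(LB1, LB2) = max(31, 33) = 33

33


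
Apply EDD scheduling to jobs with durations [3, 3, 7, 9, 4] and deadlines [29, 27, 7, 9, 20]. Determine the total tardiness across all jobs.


Sort by due date (EDD order): [(7, 7), (9, 9), (4, 20), (3, 27), (3, 29)]
Compute completion times and tardiness:
  Job 1: p=7, d=7, C=7, tardiness=max(0,7-7)=0
  Job 2: p=9, d=9, C=16, tardiness=max(0,16-9)=7
  Job 3: p=4, d=20, C=20, tardiness=max(0,20-20)=0
  Job 4: p=3, d=27, C=23, tardiness=max(0,23-27)=0
  Job 5: p=3, d=29, C=26, tardiness=max(0,26-29)=0
Total tardiness = 7

7


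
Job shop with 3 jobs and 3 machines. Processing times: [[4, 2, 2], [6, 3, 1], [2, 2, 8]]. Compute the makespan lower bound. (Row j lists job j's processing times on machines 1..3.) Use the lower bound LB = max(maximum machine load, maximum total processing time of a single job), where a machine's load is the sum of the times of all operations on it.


Machine loads:
  Machine 1: 4 + 6 + 2 = 12
  Machine 2: 2 + 3 + 2 = 7
  Machine 3: 2 + 1 + 8 = 11
Max machine load = 12
Job totals:
  Job 1: 8
  Job 2: 10
  Job 3: 12
Max job total = 12
Lower bound = max(12, 12) = 12

12


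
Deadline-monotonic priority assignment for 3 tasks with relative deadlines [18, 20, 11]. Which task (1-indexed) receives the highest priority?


Sort tasks by relative deadline (ascending):
  Task 3: deadline = 11
  Task 1: deadline = 18
  Task 2: deadline = 20
Priority order (highest first): [3, 1, 2]
Highest priority task = 3

3


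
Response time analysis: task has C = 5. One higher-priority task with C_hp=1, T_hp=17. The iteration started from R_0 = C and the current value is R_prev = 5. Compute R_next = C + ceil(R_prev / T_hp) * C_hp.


R_next = C + ceil(R_prev / T_hp) * C_hp
ceil(5 / 17) = ceil(0.2941) = 1
Interference = 1 * 1 = 1
R_next = 5 + 1 = 6

6


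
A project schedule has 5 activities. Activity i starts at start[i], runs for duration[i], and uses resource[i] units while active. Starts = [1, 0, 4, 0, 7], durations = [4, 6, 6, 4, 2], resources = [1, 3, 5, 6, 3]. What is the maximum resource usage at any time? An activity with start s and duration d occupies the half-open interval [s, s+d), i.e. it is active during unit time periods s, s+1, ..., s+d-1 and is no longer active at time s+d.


Each activity i is active on [start_i, start_i + duration_i).
Compute total resource usage per time slot:
  t=0: active resources = [3, 6], total = 9
  t=1: active resources = [1, 3, 6], total = 10
  t=2: active resources = [1, 3, 6], total = 10
  t=3: active resources = [1, 3, 6], total = 10
  t=4: active resources = [1, 3, 5], total = 9
  t=5: active resources = [3, 5], total = 8
  t=6: active resources = [5], total = 5
  t=7: active resources = [5, 3], total = 8
  t=8: active resources = [5, 3], total = 8
  t=9: active resources = [5], total = 5
Peak resource demand = 10

10


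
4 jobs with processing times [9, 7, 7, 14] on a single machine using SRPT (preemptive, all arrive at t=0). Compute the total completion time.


Since all jobs arrive at t=0, SRPT equals SPT ordering.
SPT order: [7, 7, 9, 14]
Completion times:
  Job 1: p=7, C=7
  Job 2: p=7, C=14
  Job 3: p=9, C=23
  Job 4: p=14, C=37
Total completion time = 7 + 14 + 23 + 37 = 81

81


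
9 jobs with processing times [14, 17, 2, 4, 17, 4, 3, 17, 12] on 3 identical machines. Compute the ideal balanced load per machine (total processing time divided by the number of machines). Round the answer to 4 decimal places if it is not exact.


Total processing time = 14 + 17 + 2 + 4 + 17 + 4 + 3 + 17 + 12 = 90
Number of machines = 3
Ideal balanced load = 90 / 3 = 30.0

30.0


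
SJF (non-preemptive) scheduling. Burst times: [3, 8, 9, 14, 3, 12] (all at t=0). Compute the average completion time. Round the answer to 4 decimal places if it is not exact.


SJF order (ascending): [3, 3, 8, 9, 12, 14]
Completion times:
  Job 1: burst=3, C=3
  Job 2: burst=3, C=6
  Job 3: burst=8, C=14
  Job 4: burst=9, C=23
  Job 5: burst=12, C=35
  Job 6: burst=14, C=49
Average completion = 130/6 = 21.6667

21.6667


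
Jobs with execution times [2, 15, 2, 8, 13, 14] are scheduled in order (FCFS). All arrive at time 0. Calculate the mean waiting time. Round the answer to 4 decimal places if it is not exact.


FCFS order (as given): [2, 15, 2, 8, 13, 14]
Waiting times:
  Job 1: wait = 0
  Job 2: wait = 2
  Job 3: wait = 17
  Job 4: wait = 19
  Job 5: wait = 27
  Job 6: wait = 40
Sum of waiting times = 105
Average waiting time = 105/6 = 17.5

17.5


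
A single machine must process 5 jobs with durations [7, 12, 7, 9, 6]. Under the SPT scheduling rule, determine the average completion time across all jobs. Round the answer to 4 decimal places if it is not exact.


Sort jobs by processing time (SPT order): [6, 7, 7, 9, 12]
Compute completion times sequentially:
  Job 1: processing = 6, completes at 6
  Job 2: processing = 7, completes at 13
  Job 3: processing = 7, completes at 20
  Job 4: processing = 9, completes at 29
  Job 5: processing = 12, completes at 41
Sum of completion times = 109
Average completion time = 109/5 = 21.8

21.8


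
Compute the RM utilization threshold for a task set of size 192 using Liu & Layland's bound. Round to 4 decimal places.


Compute 2^(1/192) = 1.0036166660
Subtract 1: 1.0036166660 - 1 = 0.0036166660
Multiply by n: 192 * 0.0036166660 = 0.6943998720
Round to 4 dp: 0.6944

0.6944


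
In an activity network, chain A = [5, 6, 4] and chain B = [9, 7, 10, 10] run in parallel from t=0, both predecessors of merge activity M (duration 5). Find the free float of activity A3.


ES(A3) = sum of predecessors on chain A = 11
EF(A3) = ES + duration = 11 + 4 = 15
Successor of A3 is M. ES(M) = max(sum(A), sum(B)) = max(15, 36) = 36
Free float = ES(successor) - EF(current) = 36 - 15 = 21

21


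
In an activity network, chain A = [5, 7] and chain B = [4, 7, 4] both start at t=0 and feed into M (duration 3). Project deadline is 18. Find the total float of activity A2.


Forward pass: ES(A2) = sum of predecessors on chain A = 5
EF = ES + duration = 5 + 7 = 12
Backward pass: LF(M) = deadline = 18; LS(M) = 18 - 3 = 15
LF(A2) = LS(M) - sum(successors on chain A) = 15 - 0 = 15
LS = LF - duration = 15 - 7 = 8
Total float = LS - ES = 8 - 5 = 3

3


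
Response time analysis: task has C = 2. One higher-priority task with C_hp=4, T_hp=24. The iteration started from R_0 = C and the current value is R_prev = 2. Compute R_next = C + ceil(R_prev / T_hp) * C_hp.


R_next = C + ceil(R_prev / T_hp) * C_hp
ceil(2 / 24) = ceil(0.0833) = 1
Interference = 1 * 4 = 4
R_next = 2 + 4 = 6

6


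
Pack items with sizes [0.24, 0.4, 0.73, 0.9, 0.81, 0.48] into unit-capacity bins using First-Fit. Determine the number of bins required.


Place items sequentially using First-Fit:
  Item 0.24 -> new Bin 1
  Item 0.4 -> Bin 1 (now 0.64)
  Item 0.73 -> new Bin 2
  Item 0.9 -> new Bin 3
  Item 0.81 -> new Bin 4
  Item 0.48 -> new Bin 5
Total bins used = 5

5


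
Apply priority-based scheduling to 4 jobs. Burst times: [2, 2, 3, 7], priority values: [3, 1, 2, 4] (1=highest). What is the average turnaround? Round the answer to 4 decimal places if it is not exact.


Sort by priority (ascending = highest first):
Order: [(1, 2), (2, 3), (3, 2), (4, 7)]
Completion times:
  Priority 1, burst=2, C=2
  Priority 2, burst=3, C=5
  Priority 3, burst=2, C=7
  Priority 4, burst=7, C=14
Average turnaround = 28/4 = 7.0

7.0


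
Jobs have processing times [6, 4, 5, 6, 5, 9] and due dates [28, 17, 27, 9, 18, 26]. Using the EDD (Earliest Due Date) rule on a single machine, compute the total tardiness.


Sort by due date (EDD order): [(6, 9), (4, 17), (5, 18), (9, 26), (5, 27), (6, 28)]
Compute completion times and tardiness:
  Job 1: p=6, d=9, C=6, tardiness=max(0,6-9)=0
  Job 2: p=4, d=17, C=10, tardiness=max(0,10-17)=0
  Job 3: p=5, d=18, C=15, tardiness=max(0,15-18)=0
  Job 4: p=9, d=26, C=24, tardiness=max(0,24-26)=0
  Job 5: p=5, d=27, C=29, tardiness=max(0,29-27)=2
  Job 6: p=6, d=28, C=35, tardiness=max(0,35-28)=7
Total tardiness = 9

9


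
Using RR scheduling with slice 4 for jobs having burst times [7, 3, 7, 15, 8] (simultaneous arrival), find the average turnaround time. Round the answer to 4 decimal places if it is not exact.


Time quantum = 4
Execution trace:
  J1 runs 4 units, time = 4
  J2 runs 3 units, time = 7
  J3 runs 4 units, time = 11
  J4 runs 4 units, time = 15
  J5 runs 4 units, time = 19
  J1 runs 3 units, time = 22
  J3 runs 3 units, time = 25
  J4 runs 4 units, time = 29
  J5 runs 4 units, time = 33
  J4 runs 4 units, time = 37
  J4 runs 3 units, time = 40
Finish times: [22, 7, 25, 40, 33]
Average turnaround = 127/5 = 25.4

25.4


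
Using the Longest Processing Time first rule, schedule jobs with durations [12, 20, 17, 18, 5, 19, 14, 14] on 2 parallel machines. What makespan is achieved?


Sort jobs in decreasing order (LPT): [20, 19, 18, 17, 14, 14, 12, 5]
Assign each job to the least loaded machine:
  Machine 1: jobs [20, 17, 14, 12], load = 63
  Machine 2: jobs [19, 18, 14, 5], load = 56
Makespan = max load = 63

63


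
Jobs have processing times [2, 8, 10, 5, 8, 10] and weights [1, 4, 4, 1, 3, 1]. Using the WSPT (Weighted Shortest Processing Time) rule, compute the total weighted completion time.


Compute p/w ratios and sort ascending (WSPT): [(2, 1), (8, 4), (10, 4), (8, 3), (5, 1), (10, 1)]
Compute weighted completion times:
  Job (p=2,w=1): C=2, w*C=1*2=2
  Job (p=8,w=4): C=10, w*C=4*10=40
  Job (p=10,w=4): C=20, w*C=4*20=80
  Job (p=8,w=3): C=28, w*C=3*28=84
  Job (p=5,w=1): C=33, w*C=1*33=33
  Job (p=10,w=1): C=43, w*C=1*43=43
Total weighted completion time = 282

282


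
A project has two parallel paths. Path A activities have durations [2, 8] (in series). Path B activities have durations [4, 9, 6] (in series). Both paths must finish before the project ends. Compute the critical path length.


Path A total = 2 + 8 = 10
Path B total = 4 + 9 + 6 = 19
Critical path = longest path = max(10, 19) = 19

19


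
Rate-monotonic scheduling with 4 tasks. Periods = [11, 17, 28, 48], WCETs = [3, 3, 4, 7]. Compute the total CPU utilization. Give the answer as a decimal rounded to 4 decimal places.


Compute individual utilizations (exact fractions):
  Task 1: C/T = 3/11 (approx. 0.2727)
  Task 2: C/T = 3/17 (approx. 0.1765)
  Task 3: C/T = 4/28 = 1/7 (approx. 0.1429)
  Task 4: C/T = 7/48 (approx. 0.1458)
Total utilization U = 3/11 + 3/17 + 1/7 + 7/48 = 46363/62832
Rounded to 4 decimal places: U = 0.7379
RM (Liu & Layland) bound for 4 tasks = 0.756828; compare with U = 46363/62832 (approx. 0.737888)
U <= bound, so schedulable by RM sufficient condition.

0.7379


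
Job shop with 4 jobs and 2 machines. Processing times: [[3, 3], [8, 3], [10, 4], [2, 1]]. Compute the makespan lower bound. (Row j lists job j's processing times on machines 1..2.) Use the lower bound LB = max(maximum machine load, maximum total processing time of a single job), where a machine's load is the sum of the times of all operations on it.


Machine loads:
  Machine 1: 3 + 8 + 10 + 2 = 23
  Machine 2: 3 + 3 + 4 + 1 = 11
Max machine load = 23
Job totals:
  Job 1: 6
  Job 2: 11
  Job 3: 14
  Job 4: 3
Max job total = 14
Lower bound = max(23, 14) = 23

23


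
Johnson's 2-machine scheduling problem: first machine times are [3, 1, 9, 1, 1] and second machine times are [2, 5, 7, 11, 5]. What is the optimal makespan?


Apply Johnson's rule:
  Group 1 (a <= b): [(2, 1, 5), (4, 1, 11), (5, 1, 5)]
  Group 2 (a > b): [(3, 9, 7), (1, 3, 2)]
Optimal job order: [2, 4, 5, 3, 1]
Schedule:
  Job 2: M1 done at 1, M2 done at 6
  Job 4: M1 done at 2, M2 done at 17
  Job 5: M1 done at 3, M2 done at 22
  Job 3: M1 done at 12, M2 done at 29
  Job 1: M1 done at 15, M2 done at 31
Makespan = 31

31


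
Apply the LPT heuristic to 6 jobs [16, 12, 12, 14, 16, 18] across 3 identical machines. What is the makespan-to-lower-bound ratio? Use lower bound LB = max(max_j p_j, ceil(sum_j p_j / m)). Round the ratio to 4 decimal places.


LPT order: [18, 16, 16, 14, 12, 12]
Machine loads after assignment: [30, 30, 28]
LPT makespan = 30
Lower bound = max(max_job, ceil(total/3)) = max(18, 30) = 30
Ratio = 30 / 30 = 1.0

1.0


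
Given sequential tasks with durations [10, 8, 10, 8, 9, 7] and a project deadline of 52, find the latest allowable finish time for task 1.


LF(activity 1) = deadline - sum of successor durations
Successors: activities 2 through 6 with durations [8, 10, 8, 9, 7]
Sum of successor durations = 42
LF = 52 - 42 = 10

10


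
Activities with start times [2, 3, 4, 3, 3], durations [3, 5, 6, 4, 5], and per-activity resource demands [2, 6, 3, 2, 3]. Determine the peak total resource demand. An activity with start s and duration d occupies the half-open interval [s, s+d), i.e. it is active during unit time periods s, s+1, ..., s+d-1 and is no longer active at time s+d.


Each activity i is active on [start_i, start_i + duration_i).
Compute total resource usage per time slot:
  t=0: active resources = [], total = 0
  t=1: active resources = [], total = 0
  t=2: active resources = [2], total = 2
  t=3: active resources = [2, 6, 2, 3], total = 13
  t=4: active resources = [2, 6, 3, 2, 3], total = 16
  t=5: active resources = [6, 3, 2, 3], total = 14
  t=6: active resources = [6, 3, 2, 3], total = 14
  t=7: active resources = [6, 3, 3], total = 12
  t=8: active resources = [3], total = 3
  t=9: active resources = [3], total = 3
Peak resource demand = 16

16


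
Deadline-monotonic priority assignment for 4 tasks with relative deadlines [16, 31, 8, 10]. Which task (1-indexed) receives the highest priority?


Sort tasks by relative deadline (ascending):
  Task 3: deadline = 8
  Task 4: deadline = 10
  Task 1: deadline = 16
  Task 2: deadline = 31
Priority order (highest first): [3, 4, 1, 2]
Highest priority task = 3

3


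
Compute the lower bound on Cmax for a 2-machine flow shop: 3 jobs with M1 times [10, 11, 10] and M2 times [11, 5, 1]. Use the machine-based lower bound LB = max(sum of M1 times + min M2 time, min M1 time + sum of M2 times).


LB1 = sum(M1 times) + min(M2 times) = 31 + 1 = 32
LB2 = min(M1 times) + sum(M2 times) = 10 + 17 = 27
Lower bound = max(LB1, LB2) = max(32, 27) = 32

32


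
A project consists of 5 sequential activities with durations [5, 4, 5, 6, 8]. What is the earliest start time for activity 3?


Activity 3 starts after activities 1 through 2 complete.
Predecessor durations: [5, 4]
ES = 5 + 4 = 9

9


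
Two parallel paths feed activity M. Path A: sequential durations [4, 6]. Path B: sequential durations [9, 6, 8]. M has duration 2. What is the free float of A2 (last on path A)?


ES(A2) = sum of predecessors on chain A = 4
EF(A2) = ES + duration = 4 + 6 = 10
Successor of A2 is M. ES(M) = max(sum(A), sum(B)) = max(10, 23) = 23
Free float = ES(successor) - EF(current) = 23 - 10 = 13

13


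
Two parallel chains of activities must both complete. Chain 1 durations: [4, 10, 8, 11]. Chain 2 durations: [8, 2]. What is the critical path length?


Path A total = 4 + 10 + 8 + 11 = 33
Path B total = 8 + 2 = 10
Critical path = longest path = max(33, 10) = 33

33


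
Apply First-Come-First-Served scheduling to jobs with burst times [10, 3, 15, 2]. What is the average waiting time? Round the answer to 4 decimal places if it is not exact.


FCFS order (as given): [10, 3, 15, 2]
Waiting times:
  Job 1: wait = 0
  Job 2: wait = 10
  Job 3: wait = 13
  Job 4: wait = 28
Sum of waiting times = 51
Average waiting time = 51/4 = 12.75

12.75


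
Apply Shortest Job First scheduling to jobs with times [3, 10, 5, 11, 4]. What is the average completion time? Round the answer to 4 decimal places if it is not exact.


SJF order (ascending): [3, 4, 5, 10, 11]
Completion times:
  Job 1: burst=3, C=3
  Job 2: burst=4, C=7
  Job 3: burst=5, C=12
  Job 4: burst=10, C=22
  Job 5: burst=11, C=33
Average completion = 77/5 = 15.4

15.4


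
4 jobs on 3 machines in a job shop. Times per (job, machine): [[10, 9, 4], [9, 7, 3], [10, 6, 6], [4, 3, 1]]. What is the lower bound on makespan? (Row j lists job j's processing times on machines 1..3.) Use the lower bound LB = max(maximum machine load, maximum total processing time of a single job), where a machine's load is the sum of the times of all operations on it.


Machine loads:
  Machine 1: 10 + 9 + 10 + 4 = 33
  Machine 2: 9 + 7 + 6 + 3 = 25
  Machine 3: 4 + 3 + 6 + 1 = 14
Max machine load = 33
Job totals:
  Job 1: 23
  Job 2: 19
  Job 3: 22
  Job 4: 8
Max job total = 23
Lower bound = max(33, 23) = 33

33


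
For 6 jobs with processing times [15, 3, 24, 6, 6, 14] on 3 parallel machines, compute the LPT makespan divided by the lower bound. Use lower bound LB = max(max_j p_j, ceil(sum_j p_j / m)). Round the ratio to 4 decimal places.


LPT order: [24, 15, 14, 6, 6, 3]
Machine loads after assignment: [24, 21, 23]
LPT makespan = 24
Lower bound = max(max_job, ceil(total/3)) = max(24, 23) = 24
Ratio = 24 / 24 = 1.0

1.0


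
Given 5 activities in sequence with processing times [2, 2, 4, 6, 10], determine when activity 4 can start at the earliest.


Activity 4 starts after activities 1 through 3 complete.
Predecessor durations: [2, 2, 4]
ES = 2 + 2 + 4 = 8

8


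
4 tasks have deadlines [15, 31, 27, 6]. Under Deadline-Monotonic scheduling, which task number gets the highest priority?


Sort tasks by relative deadline (ascending):
  Task 4: deadline = 6
  Task 1: deadline = 15
  Task 3: deadline = 27
  Task 2: deadline = 31
Priority order (highest first): [4, 1, 3, 2]
Highest priority task = 4

4


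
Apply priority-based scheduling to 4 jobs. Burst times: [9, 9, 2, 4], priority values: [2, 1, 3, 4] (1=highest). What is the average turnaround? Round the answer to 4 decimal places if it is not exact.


Sort by priority (ascending = highest first):
Order: [(1, 9), (2, 9), (3, 2), (4, 4)]
Completion times:
  Priority 1, burst=9, C=9
  Priority 2, burst=9, C=18
  Priority 3, burst=2, C=20
  Priority 4, burst=4, C=24
Average turnaround = 71/4 = 17.75

17.75


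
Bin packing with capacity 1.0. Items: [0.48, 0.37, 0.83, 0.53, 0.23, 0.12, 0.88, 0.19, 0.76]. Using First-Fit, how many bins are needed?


Place items sequentially using First-Fit:
  Item 0.48 -> new Bin 1
  Item 0.37 -> Bin 1 (now 0.85)
  Item 0.83 -> new Bin 2
  Item 0.53 -> new Bin 3
  Item 0.23 -> Bin 3 (now 0.76)
  Item 0.12 -> Bin 1 (now 0.97)
  Item 0.88 -> new Bin 4
  Item 0.19 -> Bin 3 (now 0.95)
  Item 0.76 -> new Bin 5
Total bins used = 5

5


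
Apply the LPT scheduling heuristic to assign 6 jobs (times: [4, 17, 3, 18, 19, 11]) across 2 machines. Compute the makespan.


Sort jobs in decreasing order (LPT): [19, 18, 17, 11, 4, 3]
Assign each job to the least loaded machine:
  Machine 1: jobs [19, 11, 4, 3], load = 37
  Machine 2: jobs [18, 17], load = 35
Makespan = max load = 37

37


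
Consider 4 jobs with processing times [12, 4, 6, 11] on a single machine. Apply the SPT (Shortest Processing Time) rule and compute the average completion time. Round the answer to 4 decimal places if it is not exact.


Sort jobs by processing time (SPT order): [4, 6, 11, 12]
Compute completion times sequentially:
  Job 1: processing = 4, completes at 4
  Job 2: processing = 6, completes at 10
  Job 3: processing = 11, completes at 21
  Job 4: processing = 12, completes at 33
Sum of completion times = 68
Average completion time = 68/4 = 17.0

17.0


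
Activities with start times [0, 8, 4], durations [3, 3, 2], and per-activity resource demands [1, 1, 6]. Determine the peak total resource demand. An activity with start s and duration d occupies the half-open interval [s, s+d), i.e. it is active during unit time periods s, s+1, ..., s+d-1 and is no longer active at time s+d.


Each activity i is active on [start_i, start_i + duration_i).
Compute total resource usage per time slot:
  t=0: active resources = [1], total = 1
  t=1: active resources = [1], total = 1
  t=2: active resources = [1], total = 1
  t=3: active resources = [], total = 0
  t=4: active resources = [6], total = 6
  t=5: active resources = [6], total = 6
  t=6: active resources = [], total = 0
  t=7: active resources = [], total = 0
  t=8: active resources = [1], total = 1
  t=9: active resources = [1], total = 1
  t=10: active resources = [1], total = 1
Peak resource demand = 6

6


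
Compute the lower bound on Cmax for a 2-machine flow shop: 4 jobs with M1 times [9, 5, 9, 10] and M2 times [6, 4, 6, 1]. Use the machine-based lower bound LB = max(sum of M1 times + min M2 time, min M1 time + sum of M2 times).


LB1 = sum(M1 times) + min(M2 times) = 33 + 1 = 34
LB2 = min(M1 times) + sum(M2 times) = 5 + 17 = 22
Lower bound = max(LB1, LB2) = max(34, 22) = 34

34


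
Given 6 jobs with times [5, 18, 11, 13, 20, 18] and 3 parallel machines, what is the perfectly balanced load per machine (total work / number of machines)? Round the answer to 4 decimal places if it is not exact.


Total processing time = 5 + 18 + 11 + 13 + 20 + 18 = 85
Number of machines = 3
Ideal balanced load = 85 / 3 = 28.3333

28.3333


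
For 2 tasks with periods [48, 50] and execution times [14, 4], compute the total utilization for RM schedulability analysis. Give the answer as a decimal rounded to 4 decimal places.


Compute individual utilizations (exact fractions):
  Task 1: C/T = 14/48 = 7/24 (approx. 0.2917)
  Task 2: C/T = 4/50 = 2/25 (approx. 0.08)
Total utilization U = 7/24 + 2/25 = 223/600
Rounded to 4 decimal places: U = 0.3717
RM (Liu & Layland) bound for 2 tasks = 0.828427; compare with U = 223/600 (approx. 0.371667)
U <= bound, so schedulable by RM sufficient condition.

0.3717


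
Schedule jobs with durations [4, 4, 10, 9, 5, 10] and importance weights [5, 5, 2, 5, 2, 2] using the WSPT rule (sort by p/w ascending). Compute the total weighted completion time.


Compute p/w ratios and sort ascending (WSPT): [(4, 5), (4, 5), (9, 5), (5, 2), (10, 2), (10, 2)]
Compute weighted completion times:
  Job (p=4,w=5): C=4, w*C=5*4=20
  Job (p=4,w=5): C=8, w*C=5*8=40
  Job (p=9,w=5): C=17, w*C=5*17=85
  Job (p=5,w=2): C=22, w*C=2*22=44
  Job (p=10,w=2): C=32, w*C=2*32=64
  Job (p=10,w=2): C=42, w*C=2*42=84
Total weighted completion time = 337

337


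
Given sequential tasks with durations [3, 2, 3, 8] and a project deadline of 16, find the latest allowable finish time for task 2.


LF(activity 2) = deadline - sum of successor durations
Successors: activities 3 through 4 with durations [3, 8]
Sum of successor durations = 11
LF = 16 - 11 = 5

5


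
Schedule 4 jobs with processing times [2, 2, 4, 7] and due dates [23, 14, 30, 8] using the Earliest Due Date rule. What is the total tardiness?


Sort by due date (EDD order): [(7, 8), (2, 14), (2, 23), (4, 30)]
Compute completion times and tardiness:
  Job 1: p=7, d=8, C=7, tardiness=max(0,7-8)=0
  Job 2: p=2, d=14, C=9, tardiness=max(0,9-14)=0
  Job 3: p=2, d=23, C=11, tardiness=max(0,11-23)=0
  Job 4: p=4, d=30, C=15, tardiness=max(0,15-30)=0
Total tardiness = 0

0


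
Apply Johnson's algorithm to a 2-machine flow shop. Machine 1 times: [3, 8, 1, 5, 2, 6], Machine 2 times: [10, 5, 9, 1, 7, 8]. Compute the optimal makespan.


Apply Johnson's rule:
  Group 1 (a <= b): [(3, 1, 9), (5, 2, 7), (1, 3, 10), (6, 6, 8)]
  Group 2 (a > b): [(2, 8, 5), (4, 5, 1)]
Optimal job order: [3, 5, 1, 6, 2, 4]
Schedule:
  Job 3: M1 done at 1, M2 done at 10
  Job 5: M1 done at 3, M2 done at 17
  Job 1: M1 done at 6, M2 done at 27
  Job 6: M1 done at 12, M2 done at 35
  Job 2: M1 done at 20, M2 done at 40
  Job 4: M1 done at 25, M2 done at 41
Makespan = 41

41


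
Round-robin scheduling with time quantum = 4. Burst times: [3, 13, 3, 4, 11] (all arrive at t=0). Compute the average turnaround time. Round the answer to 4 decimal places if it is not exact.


Time quantum = 4
Execution trace:
  J1 runs 3 units, time = 3
  J2 runs 4 units, time = 7
  J3 runs 3 units, time = 10
  J4 runs 4 units, time = 14
  J5 runs 4 units, time = 18
  J2 runs 4 units, time = 22
  J5 runs 4 units, time = 26
  J2 runs 4 units, time = 30
  J5 runs 3 units, time = 33
  J2 runs 1 units, time = 34
Finish times: [3, 34, 10, 14, 33]
Average turnaround = 94/5 = 18.8

18.8


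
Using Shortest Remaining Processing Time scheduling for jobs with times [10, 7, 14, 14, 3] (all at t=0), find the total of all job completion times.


Since all jobs arrive at t=0, SRPT equals SPT ordering.
SPT order: [3, 7, 10, 14, 14]
Completion times:
  Job 1: p=3, C=3
  Job 2: p=7, C=10
  Job 3: p=10, C=20
  Job 4: p=14, C=34
  Job 5: p=14, C=48
Total completion time = 3 + 10 + 20 + 34 + 48 = 115

115


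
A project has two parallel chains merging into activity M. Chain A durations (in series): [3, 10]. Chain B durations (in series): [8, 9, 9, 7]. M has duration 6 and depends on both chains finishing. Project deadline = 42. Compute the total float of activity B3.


Forward pass: ES(B3) = sum of predecessors on chain B = 17
EF = ES + duration = 17 + 9 = 26
Backward pass: LF(M) = deadline = 42; LS(M) = 42 - 6 = 36
LF(B3) = LS(M) - sum(successors on chain B) = 36 - 7 = 29
LS = LF - duration = 29 - 9 = 20
Total float = LS - ES = 20 - 17 = 3

3


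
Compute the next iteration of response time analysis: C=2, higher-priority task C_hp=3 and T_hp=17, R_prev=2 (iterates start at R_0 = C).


R_next = C + ceil(R_prev / T_hp) * C_hp
ceil(2 / 17) = ceil(0.1176) = 1
Interference = 1 * 3 = 3
R_next = 2 + 3 = 5

5


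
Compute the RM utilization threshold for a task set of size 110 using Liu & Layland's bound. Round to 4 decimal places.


Compute 2^(1/110) = 1.0063212332
Subtract 1: 1.0063212332 - 1 = 0.0063212332
Multiply by n: 110 * 0.0063212332 = 0.6953356520
Round to 4 dp: 0.6953

0.6953


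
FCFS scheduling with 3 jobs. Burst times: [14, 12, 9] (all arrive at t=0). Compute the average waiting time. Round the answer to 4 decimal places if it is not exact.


FCFS order (as given): [14, 12, 9]
Waiting times:
  Job 1: wait = 0
  Job 2: wait = 14
  Job 3: wait = 26
Sum of waiting times = 40
Average waiting time = 40/3 = 13.3333

13.3333


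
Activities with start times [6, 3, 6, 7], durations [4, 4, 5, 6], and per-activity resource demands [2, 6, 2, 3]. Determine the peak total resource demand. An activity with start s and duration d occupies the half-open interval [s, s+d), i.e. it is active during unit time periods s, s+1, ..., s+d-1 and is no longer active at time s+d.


Each activity i is active on [start_i, start_i + duration_i).
Compute total resource usage per time slot:
  t=0: active resources = [], total = 0
  t=1: active resources = [], total = 0
  t=2: active resources = [], total = 0
  t=3: active resources = [6], total = 6
  t=4: active resources = [6], total = 6
  t=5: active resources = [6], total = 6
  t=6: active resources = [2, 6, 2], total = 10
  t=7: active resources = [2, 2, 3], total = 7
  t=8: active resources = [2, 2, 3], total = 7
  t=9: active resources = [2, 2, 3], total = 7
  t=10: active resources = [2, 3], total = 5
  t=11: active resources = [3], total = 3
  t=12: active resources = [3], total = 3
Peak resource demand = 10

10


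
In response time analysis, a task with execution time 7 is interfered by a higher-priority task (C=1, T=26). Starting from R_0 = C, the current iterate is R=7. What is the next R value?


R_next = C + ceil(R_prev / T_hp) * C_hp
ceil(7 / 26) = ceil(0.2692) = 1
Interference = 1 * 1 = 1
R_next = 7 + 1 = 8

8


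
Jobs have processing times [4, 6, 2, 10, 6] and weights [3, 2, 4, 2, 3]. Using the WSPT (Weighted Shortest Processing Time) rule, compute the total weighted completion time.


Compute p/w ratios and sort ascending (WSPT): [(2, 4), (4, 3), (6, 3), (6, 2), (10, 2)]
Compute weighted completion times:
  Job (p=2,w=4): C=2, w*C=4*2=8
  Job (p=4,w=3): C=6, w*C=3*6=18
  Job (p=6,w=3): C=12, w*C=3*12=36
  Job (p=6,w=2): C=18, w*C=2*18=36
  Job (p=10,w=2): C=28, w*C=2*28=56
Total weighted completion time = 154

154


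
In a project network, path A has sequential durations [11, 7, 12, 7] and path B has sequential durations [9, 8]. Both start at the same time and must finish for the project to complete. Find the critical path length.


Path A total = 11 + 7 + 12 + 7 = 37
Path B total = 9 + 8 = 17
Critical path = longest path = max(37, 17) = 37

37


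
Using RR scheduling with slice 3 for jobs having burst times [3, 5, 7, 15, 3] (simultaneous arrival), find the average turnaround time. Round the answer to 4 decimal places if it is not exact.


Time quantum = 3
Execution trace:
  J1 runs 3 units, time = 3
  J2 runs 3 units, time = 6
  J3 runs 3 units, time = 9
  J4 runs 3 units, time = 12
  J5 runs 3 units, time = 15
  J2 runs 2 units, time = 17
  J3 runs 3 units, time = 20
  J4 runs 3 units, time = 23
  J3 runs 1 units, time = 24
  J4 runs 3 units, time = 27
  J4 runs 3 units, time = 30
  J4 runs 3 units, time = 33
Finish times: [3, 17, 24, 33, 15]
Average turnaround = 92/5 = 18.4

18.4


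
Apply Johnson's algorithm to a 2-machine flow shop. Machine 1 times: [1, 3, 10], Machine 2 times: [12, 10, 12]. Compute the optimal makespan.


Apply Johnson's rule:
  Group 1 (a <= b): [(1, 1, 12), (2, 3, 10), (3, 10, 12)]
  Group 2 (a > b): []
Optimal job order: [1, 2, 3]
Schedule:
  Job 1: M1 done at 1, M2 done at 13
  Job 2: M1 done at 4, M2 done at 23
  Job 3: M1 done at 14, M2 done at 35
Makespan = 35

35


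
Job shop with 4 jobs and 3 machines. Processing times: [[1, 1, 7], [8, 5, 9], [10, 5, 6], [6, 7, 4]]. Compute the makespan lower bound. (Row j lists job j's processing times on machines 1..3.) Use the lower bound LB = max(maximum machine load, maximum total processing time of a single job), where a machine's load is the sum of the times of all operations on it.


Machine loads:
  Machine 1: 1 + 8 + 10 + 6 = 25
  Machine 2: 1 + 5 + 5 + 7 = 18
  Machine 3: 7 + 9 + 6 + 4 = 26
Max machine load = 26
Job totals:
  Job 1: 9
  Job 2: 22
  Job 3: 21
  Job 4: 17
Max job total = 22
Lower bound = max(26, 22) = 26

26


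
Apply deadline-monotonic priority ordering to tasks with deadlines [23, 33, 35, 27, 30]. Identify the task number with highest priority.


Sort tasks by relative deadline (ascending):
  Task 1: deadline = 23
  Task 4: deadline = 27
  Task 5: deadline = 30
  Task 2: deadline = 33
  Task 3: deadline = 35
Priority order (highest first): [1, 4, 5, 2, 3]
Highest priority task = 1

1


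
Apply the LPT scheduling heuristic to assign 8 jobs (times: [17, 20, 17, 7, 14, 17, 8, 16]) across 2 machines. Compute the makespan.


Sort jobs in decreasing order (LPT): [20, 17, 17, 17, 16, 14, 8, 7]
Assign each job to the least loaded machine:
  Machine 1: jobs [20, 17, 14, 7], load = 58
  Machine 2: jobs [17, 17, 16, 8], load = 58
Makespan = max load = 58

58


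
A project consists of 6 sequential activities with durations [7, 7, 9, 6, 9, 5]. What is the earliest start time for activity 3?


Activity 3 starts after activities 1 through 2 complete.
Predecessor durations: [7, 7]
ES = 7 + 7 = 14

14


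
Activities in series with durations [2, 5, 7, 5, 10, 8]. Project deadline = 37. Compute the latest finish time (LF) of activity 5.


LF(activity 5) = deadline - sum of successor durations
Successors: activities 6 through 6 with durations [8]
Sum of successor durations = 8
LF = 37 - 8 = 29

29


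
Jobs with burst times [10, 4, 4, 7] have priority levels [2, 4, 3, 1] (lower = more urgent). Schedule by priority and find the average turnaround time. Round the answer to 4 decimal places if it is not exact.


Sort by priority (ascending = highest first):
Order: [(1, 7), (2, 10), (3, 4), (4, 4)]
Completion times:
  Priority 1, burst=7, C=7
  Priority 2, burst=10, C=17
  Priority 3, burst=4, C=21
  Priority 4, burst=4, C=25
Average turnaround = 70/4 = 17.5

17.5


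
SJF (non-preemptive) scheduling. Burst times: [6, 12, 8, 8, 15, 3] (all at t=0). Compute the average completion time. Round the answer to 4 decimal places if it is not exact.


SJF order (ascending): [3, 6, 8, 8, 12, 15]
Completion times:
  Job 1: burst=3, C=3
  Job 2: burst=6, C=9
  Job 3: burst=8, C=17
  Job 4: burst=8, C=25
  Job 5: burst=12, C=37
  Job 6: burst=15, C=52
Average completion = 143/6 = 23.8333

23.8333


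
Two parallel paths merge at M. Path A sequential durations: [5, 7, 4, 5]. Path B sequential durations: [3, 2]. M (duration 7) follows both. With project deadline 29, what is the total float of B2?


Forward pass: ES(B2) = sum of predecessors on chain B = 3
EF = ES + duration = 3 + 2 = 5
Backward pass: LF(M) = deadline = 29; LS(M) = 29 - 7 = 22
LF(B2) = LS(M) - sum(successors on chain B) = 22 - 0 = 22
LS = LF - duration = 22 - 2 = 20
Total float = LS - ES = 20 - 3 = 17

17


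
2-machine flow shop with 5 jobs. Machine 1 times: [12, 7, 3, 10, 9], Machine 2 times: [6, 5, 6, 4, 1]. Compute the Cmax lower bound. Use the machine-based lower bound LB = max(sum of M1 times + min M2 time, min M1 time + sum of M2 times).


LB1 = sum(M1 times) + min(M2 times) = 41 + 1 = 42
LB2 = min(M1 times) + sum(M2 times) = 3 + 22 = 25
Lower bound = max(LB1, LB2) = max(42, 25) = 42

42


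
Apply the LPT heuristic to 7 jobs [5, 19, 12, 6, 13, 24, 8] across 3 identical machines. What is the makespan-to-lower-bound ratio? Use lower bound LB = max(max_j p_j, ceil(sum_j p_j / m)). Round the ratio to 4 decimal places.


LPT order: [24, 19, 13, 12, 8, 6, 5]
Machine loads after assignment: [30, 27, 30]
LPT makespan = 30
Lower bound = max(max_job, ceil(total/3)) = max(24, 29) = 29
Ratio = 30 / 29 = 1.0345

1.0345


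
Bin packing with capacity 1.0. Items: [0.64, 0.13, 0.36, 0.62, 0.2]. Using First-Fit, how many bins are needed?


Place items sequentially using First-Fit:
  Item 0.64 -> new Bin 1
  Item 0.13 -> Bin 1 (now 0.77)
  Item 0.36 -> new Bin 2
  Item 0.62 -> Bin 2 (now 0.98)
  Item 0.2 -> Bin 1 (now 0.97)
Total bins used = 2

2


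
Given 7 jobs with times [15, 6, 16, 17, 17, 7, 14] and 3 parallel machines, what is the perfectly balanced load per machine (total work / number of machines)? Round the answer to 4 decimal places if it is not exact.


Total processing time = 15 + 6 + 16 + 17 + 17 + 7 + 14 = 92
Number of machines = 3
Ideal balanced load = 92 / 3 = 30.6667

30.6667


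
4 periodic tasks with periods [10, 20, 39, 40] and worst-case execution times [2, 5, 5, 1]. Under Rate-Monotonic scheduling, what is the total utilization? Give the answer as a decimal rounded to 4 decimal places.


Compute individual utilizations (exact fractions):
  Task 1: C/T = 2/10 = 1/5 (approx. 0.2)
  Task 2: C/T = 5/20 = 1/4 (approx. 0.25)
  Task 3: C/T = 5/39 (approx. 0.1282)
  Task 4: C/T = 1/40 (approx. 0.025)
Total utilization U = 1/5 + 1/4 + 5/39 + 1/40 = 941/1560
Rounded to 4 decimal places: U = 0.6032
RM (Liu & Layland) bound for 4 tasks = 0.756828; compare with U = 941/1560 (approx. 0.603205)
U <= bound, so schedulable by RM sufficient condition.

0.6032


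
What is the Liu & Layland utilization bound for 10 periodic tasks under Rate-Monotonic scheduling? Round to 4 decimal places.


Compute 2^(1/10) = 1.0717734625
Subtract 1: 1.0717734625 - 1 = 0.0717734625
Multiply by n: 10 * 0.0717734625 = 0.7177346250
Round to 4 dp: 0.7177

0.7177


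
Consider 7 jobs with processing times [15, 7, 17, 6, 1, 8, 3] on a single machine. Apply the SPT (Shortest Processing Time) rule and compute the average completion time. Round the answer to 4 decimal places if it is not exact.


Sort jobs by processing time (SPT order): [1, 3, 6, 7, 8, 15, 17]
Compute completion times sequentially:
  Job 1: processing = 1, completes at 1
  Job 2: processing = 3, completes at 4
  Job 3: processing = 6, completes at 10
  Job 4: processing = 7, completes at 17
  Job 5: processing = 8, completes at 25
  Job 6: processing = 15, completes at 40
  Job 7: processing = 17, completes at 57
Sum of completion times = 154
Average completion time = 154/7 = 22.0

22.0


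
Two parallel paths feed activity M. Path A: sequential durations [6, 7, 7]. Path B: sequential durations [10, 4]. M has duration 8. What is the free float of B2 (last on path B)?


ES(B2) = sum of predecessors on chain B = 10
EF(B2) = ES + duration = 10 + 4 = 14
Successor of B2 is M. ES(M) = max(sum(A), sum(B)) = max(20, 14) = 20
Free float = ES(successor) - EF(current) = 20 - 14 = 6

6


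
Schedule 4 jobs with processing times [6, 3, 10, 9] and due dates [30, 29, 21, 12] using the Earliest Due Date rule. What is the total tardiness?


Sort by due date (EDD order): [(9, 12), (10, 21), (3, 29), (6, 30)]
Compute completion times and tardiness:
  Job 1: p=9, d=12, C=9, tardiness=max(0,9-12)=0
  Job 2: p=10, d=21, C=19, tardiness=max(0,19-21)=0
  Job 3: p=3, d=29, C=22, tardiness=max(0,22-29)=0
  Job 4: p=6, d=30, C=28, tardiness=max(0,28-30)=0
Total tardiness = 0

0
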